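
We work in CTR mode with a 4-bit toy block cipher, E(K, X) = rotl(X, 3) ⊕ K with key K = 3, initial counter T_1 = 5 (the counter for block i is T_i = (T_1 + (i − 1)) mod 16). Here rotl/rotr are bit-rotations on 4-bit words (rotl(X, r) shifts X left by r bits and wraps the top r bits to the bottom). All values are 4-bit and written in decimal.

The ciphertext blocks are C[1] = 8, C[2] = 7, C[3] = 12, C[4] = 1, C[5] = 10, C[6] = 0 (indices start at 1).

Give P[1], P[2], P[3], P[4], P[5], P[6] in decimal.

CTR decryption: S_i = E(K, T_i) where T_i is the counter for block i; P_i = C_i ⊕ S_i.
P[1]: T = 5, S = E(K, T) = 9; 8 ⊕ 9 = 1.
P[2]: T = 6, S = E(K, T) = 0; 7 ⊕ 0 = 7.
P[3]: T = 7, S = E(K, T) = 8; 12 ⊕ 8 = 4.
P[4]: T = 8, S = E(K, T) = 7; 1 ⊕ 7 = 6.
P[5]: T = 9, S = E(K, T) = 15; 10 ⊕ 15 = 5.
P[6]: T = 10, S = E(K, T) = 6; 0 ⊕ 6 = 6.

P[1] = 1, P[2] = 7, P[3] = 4, P[4] = 6, P[5] = 5, P[6] = 6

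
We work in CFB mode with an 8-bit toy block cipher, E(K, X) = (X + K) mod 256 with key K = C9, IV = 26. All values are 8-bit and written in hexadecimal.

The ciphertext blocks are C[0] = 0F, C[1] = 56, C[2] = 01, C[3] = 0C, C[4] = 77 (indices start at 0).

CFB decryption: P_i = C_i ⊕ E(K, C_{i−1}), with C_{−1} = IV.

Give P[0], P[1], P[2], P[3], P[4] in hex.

P[0] = E0, P[1] = 8E, P[2] = 1E, P[3] = C6, P[4] = A2

P[0]: E(K, 26) = EF; 0F ⊕ EF = E0.
P[1]: E(K, 0F) = D8; 56 ⊕ D8 = 8E.
P[2]: E(K, 56) = 1F; 01 ⊕ 1F = 1E.
P[3]: E(K, 01) = CA; 0C ⊕ CA = C6.
P[4]: E(K, 0C) = D5; 77 ⊕ D5 = A2.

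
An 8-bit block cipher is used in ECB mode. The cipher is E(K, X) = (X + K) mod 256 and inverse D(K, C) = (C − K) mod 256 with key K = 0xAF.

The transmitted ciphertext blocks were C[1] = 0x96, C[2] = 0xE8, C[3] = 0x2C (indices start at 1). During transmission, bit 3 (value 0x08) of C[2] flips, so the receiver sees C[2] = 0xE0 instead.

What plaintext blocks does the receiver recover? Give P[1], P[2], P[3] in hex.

P[1] = 0xE7, P[2] = 0x31, P[3] = 0x7D

ECB decryption: P_i = D(K, C_i).
Only C[2] changed, to 0xE0. In ECB, a change in C_i affects only P_i. Decrypting the received ciphertext:
P[1]: D(K, 0x96) = 0xE7.
P[2]: D(K, 0xE0) = 0x31.
P[3]: D(K, 0x2C) = 0x7D.
Blocks that differ from the original plaintext: P[2].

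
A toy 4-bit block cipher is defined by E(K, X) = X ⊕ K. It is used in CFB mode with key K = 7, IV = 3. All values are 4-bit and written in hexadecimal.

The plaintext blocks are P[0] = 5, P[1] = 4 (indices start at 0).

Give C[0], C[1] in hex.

CFB encryption: C_i = P_i ⊕ E(K, C_{i−1}), with C_{−1} = IV.
C[0]: E(K, 3) = 4; 5 ⊕ 4 = 1.
C[1]: E(K, 1) = 6; 4 ⊕ 6 = 2.

C[0] = 1, C[1] = 2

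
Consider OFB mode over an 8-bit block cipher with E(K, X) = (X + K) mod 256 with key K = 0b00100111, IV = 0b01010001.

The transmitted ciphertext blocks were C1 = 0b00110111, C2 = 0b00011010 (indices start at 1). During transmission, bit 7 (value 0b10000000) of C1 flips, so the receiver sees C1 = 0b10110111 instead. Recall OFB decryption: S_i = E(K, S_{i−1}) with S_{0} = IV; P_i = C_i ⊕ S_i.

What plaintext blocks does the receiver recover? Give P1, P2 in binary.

Only C1 changed, to 0b10110111. In OFB, a change in C_i flips the same bit in P_i only; the keystream is unaffected. Decrypting the received ciphertext:
P1: S = E(K, 0b01010001) = 0b01111000; 0b10110111 ⊕ 0b01111000 = 0b11001111.
P2: S = E(K, 0b01111000) = 0b10011111; 0b00011010 ⊕ 0b10011111 = 0b10000101.
Blocks that differ from the original plaintext: P1.

P1 = 0b11001111, P2 = 0b10000101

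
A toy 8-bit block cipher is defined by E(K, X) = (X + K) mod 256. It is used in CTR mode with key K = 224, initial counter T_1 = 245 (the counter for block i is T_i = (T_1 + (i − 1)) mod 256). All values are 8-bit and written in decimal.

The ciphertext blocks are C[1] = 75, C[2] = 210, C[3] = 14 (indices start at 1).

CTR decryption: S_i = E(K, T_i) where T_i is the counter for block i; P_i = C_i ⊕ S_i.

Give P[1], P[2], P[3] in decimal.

P[1]: T = 245, S = E(K, T) = 213; 75 ⊕ 213 = 158.
P[2]: T = 246, S = E(K, T) = 214; 210 ⊕ 214 = 4.
P[3]: T = 247, S = E(K, T) = 215; 14 ⊕ 215 = 217.

P[1] = 158, P[2] = 4, P[3] = 217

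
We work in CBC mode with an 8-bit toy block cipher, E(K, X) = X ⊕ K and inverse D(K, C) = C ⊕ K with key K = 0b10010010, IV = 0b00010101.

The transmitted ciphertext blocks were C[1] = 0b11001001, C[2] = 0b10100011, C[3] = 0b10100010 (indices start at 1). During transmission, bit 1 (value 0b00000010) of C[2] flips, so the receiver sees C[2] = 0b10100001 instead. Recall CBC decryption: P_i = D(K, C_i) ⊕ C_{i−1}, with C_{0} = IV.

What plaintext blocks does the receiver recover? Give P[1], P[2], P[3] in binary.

Only C[2] changed, to 0b10100001. In CBC, a change in C_i garbles P_i and flips the same bit in P_{i+1}. Decrypting the received ciphertext:
P[1]: D(K, 0b11001001) = 0b01011011; 0b01011011 ⊕ 0b00010101 = 0b01001110.
P[2]: D(K, 0b10100001) = 0b00110011; 0b00110011 ⊕ 0b11001001 = 0b11111010.
P[3]: D(K, 0b10100010) = 0b00110000; 0b00110000 ⊕ 0b10100001 = 0b10010001.
Blocks that differ from the original plaintext: P[2], P[3].

P[1] = 0b01001110, P[2] = 0b11111010, P[3] = 0b10010001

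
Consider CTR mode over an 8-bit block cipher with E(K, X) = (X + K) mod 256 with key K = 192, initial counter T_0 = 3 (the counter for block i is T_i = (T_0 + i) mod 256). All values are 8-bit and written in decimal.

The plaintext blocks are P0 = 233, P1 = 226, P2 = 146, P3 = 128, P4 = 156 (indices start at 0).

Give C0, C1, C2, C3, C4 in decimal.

CTR encryption: S_i = E(K, T_i) where T_i is the counter for block i; C_i = P_i ⊕ S_i.
C0: T = 3, S = E(K, T) = 195; 233 ⊕ 195 = 42.
C1: T = 4, S = E(K, T) = 196; 226 ⊕ 196 = 38.
C2: T = 5, S = E(K, T) = 197; 146 ⊕ 197 = 87.
C3: T = 6, S = E(K, T) = 198; 128 ⊕ 198 = 70.
C4: T = 7, S = E(K, T) = 199; 156 ⊕ 199 = 91.

C0 = 42, C1 = 38, C2 = 87, C3 = 70, C4 = 91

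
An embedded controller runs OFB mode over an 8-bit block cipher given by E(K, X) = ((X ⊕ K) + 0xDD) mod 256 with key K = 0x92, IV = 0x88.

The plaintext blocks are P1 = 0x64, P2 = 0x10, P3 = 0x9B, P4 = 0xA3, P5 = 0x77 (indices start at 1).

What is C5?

OFB encryption: S_i = E(K, S_{i−1}) with S_{0} = IV; C_i = P_i ⊕ S_i.
C1: S = E(K, 0x88) = 0xF7; 0x64 ⊕ 0xF7 = 0x93.
C2: S = E(K, 0xF7) = 0x42; 0x10 ⊕ 0x42 = 0x52.
C3: S = E(K, 0x42) = 0xAD; 0x9B ⊕ 0xAD = 0x36.
C4: S = E(K, 0xAD) = 0x1C; 0xA3 ⊕ 0x1C = 0xBF.
C5: S = E(K, 0x1C) = 0x6B; 0x77 ⊕ 0x6B = 0x1C.

C5 = 0x1C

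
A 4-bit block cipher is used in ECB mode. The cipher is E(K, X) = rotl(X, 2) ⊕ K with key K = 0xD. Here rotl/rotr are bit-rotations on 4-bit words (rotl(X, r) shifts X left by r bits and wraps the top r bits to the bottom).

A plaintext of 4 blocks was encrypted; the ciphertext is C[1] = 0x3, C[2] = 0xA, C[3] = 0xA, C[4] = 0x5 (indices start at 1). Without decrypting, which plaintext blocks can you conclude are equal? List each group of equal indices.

ECB encrypts each block independently with the same key, so equal ciphertext blocks imply equal plaintext blocks.
C[2] = C[3] = 0xA, so P[2] = P[3].

P[2] = P[3]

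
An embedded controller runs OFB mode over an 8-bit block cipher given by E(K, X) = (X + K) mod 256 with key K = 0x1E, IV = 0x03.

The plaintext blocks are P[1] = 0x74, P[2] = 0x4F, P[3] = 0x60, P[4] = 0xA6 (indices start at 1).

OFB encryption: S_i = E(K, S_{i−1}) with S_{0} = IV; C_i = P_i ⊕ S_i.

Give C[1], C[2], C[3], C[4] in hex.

C[1] = 0x55, C[2] = 0x70, C[3] = 0x3D, C[4] = 0xDD

C[1]: S = E(K, 0x03) = 0x21; 0x74 ⊕ 0x21 = 0x55.
C[2]: S = E(K, 0x21) = 0x3F; 0x4F ⊕ 0x3F = 0x70.
C[3]: S = E(K, 0x3F) = 0x5D; 0x60 ⊕ 0x5D = 0x3D.
C[4]: S = E(K, 0x5D) = 0x7B; 0xA6 ⊕ 0x7B = 0xDD.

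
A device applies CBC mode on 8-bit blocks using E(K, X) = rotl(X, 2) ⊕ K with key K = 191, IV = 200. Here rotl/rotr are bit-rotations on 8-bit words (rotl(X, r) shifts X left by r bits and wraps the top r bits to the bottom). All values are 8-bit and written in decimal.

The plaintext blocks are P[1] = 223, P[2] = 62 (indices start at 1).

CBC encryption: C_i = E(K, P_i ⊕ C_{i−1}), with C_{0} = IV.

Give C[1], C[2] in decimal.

C[1]: P[1] ⊕ 200 = 23; E(K, 23) = 227.
C[2]: P[2] ⊕ 227 = 221; E(K, 221) = 200.

C[1] = 227, C[2] = 200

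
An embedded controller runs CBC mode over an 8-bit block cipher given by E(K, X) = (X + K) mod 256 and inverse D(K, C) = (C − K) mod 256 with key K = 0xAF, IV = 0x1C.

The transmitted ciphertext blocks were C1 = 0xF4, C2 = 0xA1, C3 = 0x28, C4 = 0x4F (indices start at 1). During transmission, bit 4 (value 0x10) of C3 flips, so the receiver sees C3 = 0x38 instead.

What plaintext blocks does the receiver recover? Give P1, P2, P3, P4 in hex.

CBC decryption: P_i = D(K, C_i) ⊕ C_{i−1}, with C_{0} = IV.
Only C3 changed, to 0x38. In CBC, a change in C_i garbles P_i and flips the same bit in P_{i+1}. Decrypting the received ciphertext:
P1: D(K, 0xF4) = 0x45; 0x45 ⊕ 0x1C = 0x59.
P2: D(K, 0xA1) = 0xF2; 0xF2 ⊕ 0xF4 = 0x06.
P3: D(K, 0x38) = 0x89; 0x89 ⊕ 0xA1 = 0x28.
P4: D(K, 0x4F) = 0xA0; 0xA0 ⊕ 0x38 = 0x98.
Blocks that differ from the original plaintext: P3, P4.

P1 = 0x59, P2 = 0x06, P3 = 0x28, P4 = 0x98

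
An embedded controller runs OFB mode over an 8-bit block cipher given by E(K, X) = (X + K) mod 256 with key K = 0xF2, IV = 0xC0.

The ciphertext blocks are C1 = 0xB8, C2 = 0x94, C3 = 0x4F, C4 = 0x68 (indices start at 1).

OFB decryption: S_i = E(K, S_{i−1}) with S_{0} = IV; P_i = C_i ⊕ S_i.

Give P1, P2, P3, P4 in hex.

P1: S = E(K, 0xC0) = 0xB2; 0xB8 ⊕ 0xB2 = 0x0A.
P2: S = E(K, 0xB2) = 0xA4; 0x94 ⊕ 0xA4 = 0x30.
P3: S = E(K, 0xA4) = 0x96; 0x4F ⊕ 0x96 = 0xD9.
P4: S = E(K, 0x96) = 0x88; 0x68 ⊕ 0x88 = 0xE0.

P1 = 0x0A, P2 = 0x30, P3 = 0xD9, P4 = 0xE0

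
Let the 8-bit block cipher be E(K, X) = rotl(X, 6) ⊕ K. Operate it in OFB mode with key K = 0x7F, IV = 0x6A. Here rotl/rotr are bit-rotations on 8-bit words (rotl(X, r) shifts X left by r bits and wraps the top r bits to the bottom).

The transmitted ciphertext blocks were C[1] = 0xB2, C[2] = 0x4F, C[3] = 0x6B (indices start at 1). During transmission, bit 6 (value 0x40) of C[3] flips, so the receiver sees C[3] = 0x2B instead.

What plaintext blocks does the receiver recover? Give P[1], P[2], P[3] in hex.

OFB decryption: S_i = E(K, S_{i−1}) with S_{0} = IV; P_i = C_i ⊕ S_i.
Only C[3] changed, to 0x2B. In OFB, a change in C_i flips the same bit in P_i only; the keystream is unaffected. Decrypting the received ciphertext:
P[1]: S = E(K, 0x6A) = 0xE5; 0xB2 ⊕ 0xE5 = 0x57.
P[2]: S = E(K, 0xE5) = 0x06; 0x4F ⊕ 0x06 = 0x49.
P[3]: S = E(K, 0x06) = 0xFE; 0x2B ⊕ 0xFE = 0xD5.
Blocks that differ from the original plaintext: P[3].

P[1] = 0x57, P[2] = 0x49, P[3] = 0xD5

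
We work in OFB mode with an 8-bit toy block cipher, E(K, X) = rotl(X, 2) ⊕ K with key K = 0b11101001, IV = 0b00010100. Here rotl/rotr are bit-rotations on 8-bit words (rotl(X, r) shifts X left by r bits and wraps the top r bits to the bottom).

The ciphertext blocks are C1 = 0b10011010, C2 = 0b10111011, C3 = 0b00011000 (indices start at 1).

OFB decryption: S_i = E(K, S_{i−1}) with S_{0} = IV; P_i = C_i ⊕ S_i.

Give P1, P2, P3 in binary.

P1: S = E(K, 0b00010100) = 0b10111001; 0b10011010 ⊕ 0b10111001 = 0b00100011.
P2: S = E(K, 0b10111001) = 0b00001111; 0b10111011 ⊕ 0b00001111 = 0b10110100.
P3: S = E(K, 0b00001111) = 0b11010101; 0b00011000 ⊕ 0b11010101 = 0b11001101.

P1 = 0b00100011, P2 = 0b10110100, P3 = 0b11001101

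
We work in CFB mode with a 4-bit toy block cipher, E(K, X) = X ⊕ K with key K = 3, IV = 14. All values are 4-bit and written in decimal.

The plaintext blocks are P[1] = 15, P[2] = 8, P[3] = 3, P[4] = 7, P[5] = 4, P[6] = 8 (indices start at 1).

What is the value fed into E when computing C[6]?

CFB encryption: C_i = P_i ⊕ E(K, C_{i−1}), with C_{0} = IV.
C[1]: E(K, 14) = 13; 15 ⊕ 13 = 2.
C[2]: E(K, 2) = 1; 8 ⊕ 1 = 9.
C[3]: E(K, 9) = 10; 3 ⊕ 10 = 9.
C[4]: E(K, 9) = 10; 7 ⊕ 10 = 13.
C[5]: E(K, 13) = 14; 4 ⊕ 14 = 10.
C[6]: E(K, 10) = 9; 8 ⊕ 9 = 1.
So the input to E for block [6] is 10.

10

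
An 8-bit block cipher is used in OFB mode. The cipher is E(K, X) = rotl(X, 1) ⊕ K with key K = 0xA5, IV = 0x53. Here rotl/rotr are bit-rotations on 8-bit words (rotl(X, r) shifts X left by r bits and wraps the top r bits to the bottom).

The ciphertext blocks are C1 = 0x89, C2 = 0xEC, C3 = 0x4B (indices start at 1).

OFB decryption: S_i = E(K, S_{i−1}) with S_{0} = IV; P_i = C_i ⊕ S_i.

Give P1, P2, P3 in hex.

P1: S = E(K, 0x53) = 0x03; 0x89 ⊕ 0x03 = 0x8A.
P2: S = E(K, 0x03) = 0xA3; 0xEC ⊕ 0xA3 = 0x4F.
P3: S = E(K, 0xA3) = 0xE2; 0x4B ⊕ 0xE2 = 0xA9.

P1 = 0x8A, P2 = 0x4F, P3 = 0xA9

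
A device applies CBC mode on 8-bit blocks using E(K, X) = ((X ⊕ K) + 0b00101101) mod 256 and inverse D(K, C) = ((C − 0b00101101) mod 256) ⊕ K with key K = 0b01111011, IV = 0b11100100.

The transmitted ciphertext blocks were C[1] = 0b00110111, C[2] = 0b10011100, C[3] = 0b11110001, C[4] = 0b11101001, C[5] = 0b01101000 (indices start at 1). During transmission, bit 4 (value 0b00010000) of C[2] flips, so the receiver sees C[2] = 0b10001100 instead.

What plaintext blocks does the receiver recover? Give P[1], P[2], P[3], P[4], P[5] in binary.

P[1] = 0b10010101, P[2] = 0b00010011, P[3] = 0b00110011, P[4] = 0b00110110, P[5] = 0b10101001

CBC decryption: P_i = D(K, C_i) ⊕ C_{i−1}, with C_{0} = IV.
Only C[2] changed, to 0b10001100. In CBC, a change in C_i garbles P_i and flips the same bit in P_{i+1}. Decrypting the received ciphertext:
P[1]: D(K, 0b00110111) = 0b01110001; 0b01110001 ⊕ 0b11100100 = 0b10010101.
P[2]: D(K, 0b10001100) = 0b00100100; 0b00100100 ⊕ 0b00110111 = 0b00010011.
P[3]: D(K, 0b11110001) = 0b10111111; 0b10111111 ⊕ 0b10001100 = 0b00110011.
P[4]: D(K, 0b11101001) = 0b11000111; 0b11000111 ⊕ 0b11110001 = 0b00110110.
P[5]: D(K, 0b01101000) = 0b01000000; 0b01000000 ⊕ 0b11101001 = 0b10101001.
Blocks that differ from the original plaintext: P[2], P[3].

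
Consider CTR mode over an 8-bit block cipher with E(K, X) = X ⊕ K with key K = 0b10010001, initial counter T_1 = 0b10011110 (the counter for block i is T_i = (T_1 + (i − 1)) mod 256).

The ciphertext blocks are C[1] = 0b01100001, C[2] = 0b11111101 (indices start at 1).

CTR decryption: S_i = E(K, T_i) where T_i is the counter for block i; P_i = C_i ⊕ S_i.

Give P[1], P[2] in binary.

P[1]: T = 0b10011110, S = E(K, T) = 0b00001111; 0b01100001 ⊕ 0b00001111 = 0b01101110.
P[2]: T = 0b10011111, S = E(K, T) = 0b00001110; 0b11111101 ⊕ 0b00001110 = 0b11110011.

P[1] = 0b01101110, P[2] = 0b11110011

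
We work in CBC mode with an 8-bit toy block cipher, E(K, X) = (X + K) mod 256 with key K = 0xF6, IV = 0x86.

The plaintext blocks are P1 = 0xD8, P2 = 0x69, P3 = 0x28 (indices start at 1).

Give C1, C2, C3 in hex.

CBC encryption: C_i = E(K, P_i ⊕ C_{i−1}), with C_{0} = IV.
C1: P1 ⊕ 0x86 = 0x5E; E(K, 0x5E) = 0x54.
C2: P2 ⊕ 0x54 = 0x3D; E(K, 0x3D) = 0x33.
C3: P3 ⊕ 0x33 = 0x1B; E(K, 0x1B) = 0x11.

C1 = 0x54, C2 = 0x33, C3 = 0x11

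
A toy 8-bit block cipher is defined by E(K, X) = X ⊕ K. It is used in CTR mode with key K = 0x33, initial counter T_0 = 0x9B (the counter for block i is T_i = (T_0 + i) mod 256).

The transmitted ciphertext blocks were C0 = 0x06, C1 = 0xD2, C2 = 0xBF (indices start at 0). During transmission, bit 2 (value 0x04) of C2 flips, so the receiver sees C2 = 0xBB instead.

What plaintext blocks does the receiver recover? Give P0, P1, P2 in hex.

P0 = 0xAE, P1 = 0x7D, P2 = 0x15

CTR decryption: S_i = E(K, T_i) where T_i is the counter for block i; P_i = C_i ⊕ S_i.
Only C2 changed, to 0xBB. In CTR, a change in C_i flips the same bit in P_i only; the keystream is unaffected. Decrypting the received ciphertext:
P0: T = 0x9B, S = E(K, T) = 0xA8; 0x06 ⊕ 0xA8 = 0xAE.
P1: T = 0x9C, S = E(K, T) = 0xAF; 0xD2 ⊕ 0xAF = 0x7D.
P2: T = 0x9D, S = E(K, T) = 0xAE; 0xBB ⊕ 0xAE = 0x15.
Blocks that differ from the original plaintext: P2.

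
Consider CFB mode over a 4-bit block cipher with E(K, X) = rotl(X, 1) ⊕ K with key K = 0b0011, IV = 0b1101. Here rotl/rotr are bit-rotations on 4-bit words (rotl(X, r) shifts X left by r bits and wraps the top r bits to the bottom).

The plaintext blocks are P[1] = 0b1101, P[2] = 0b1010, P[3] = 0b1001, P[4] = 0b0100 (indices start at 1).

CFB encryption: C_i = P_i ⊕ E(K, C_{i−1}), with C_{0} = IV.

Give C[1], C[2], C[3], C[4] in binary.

C[1]: E(K, 0b1101) = 0b1000; 0b1101 ⊕ 0b1000 = 0b0101.
C[2]: E(K, 0b0101) = 0b1001; 0b1010 ⊕ 0b1001 = 0b0011.
C[3]: E(K, 0b0011) = 0b0101; 0b1001 ⊕ 0b0101 = 0b1100.
C[4]: E(K, 0b1100) = 0b1010; 0b0100 ⊕ 0b1010 = 0b1110.

C[1] = 0b0101, C[2] = 0b0011, C[3] = 0b1100, C[4] = 0b1110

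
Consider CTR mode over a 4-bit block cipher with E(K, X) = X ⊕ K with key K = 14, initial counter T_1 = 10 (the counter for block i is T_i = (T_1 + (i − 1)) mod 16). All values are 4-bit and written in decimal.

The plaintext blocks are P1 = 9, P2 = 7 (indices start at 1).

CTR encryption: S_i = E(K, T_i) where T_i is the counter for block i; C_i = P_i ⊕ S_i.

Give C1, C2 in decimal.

C1 = 13, C2 = 2

C1: T = 10, S = E(K, T) = 4; 9 ⊕ 4 = 13.
C2: T = 11, S = E(K, T) = 5; 7 ⊕ 5 = 2.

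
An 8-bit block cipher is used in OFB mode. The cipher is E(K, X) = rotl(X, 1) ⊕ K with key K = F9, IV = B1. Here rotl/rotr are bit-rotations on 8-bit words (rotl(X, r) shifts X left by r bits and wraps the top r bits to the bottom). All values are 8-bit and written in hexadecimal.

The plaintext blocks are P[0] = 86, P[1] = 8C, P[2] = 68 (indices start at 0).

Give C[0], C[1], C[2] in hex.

OFB encryption: S_i = E(K, S_{i−1}) with S_{−1} = IV; C_i = P_i ⊕ S_i.
C[0]: S = E(K, B1) = 9A; 86 ⊕ 9A = 1C.
C[1]: S = E(K, 9A) = CC; 8C ⊕ CC = 40.
C[2]: S = E(K, CC) = 60; 68 ⊕ 60 = 08.

C[0] = 1C, C[1] = 40, C[2] = 08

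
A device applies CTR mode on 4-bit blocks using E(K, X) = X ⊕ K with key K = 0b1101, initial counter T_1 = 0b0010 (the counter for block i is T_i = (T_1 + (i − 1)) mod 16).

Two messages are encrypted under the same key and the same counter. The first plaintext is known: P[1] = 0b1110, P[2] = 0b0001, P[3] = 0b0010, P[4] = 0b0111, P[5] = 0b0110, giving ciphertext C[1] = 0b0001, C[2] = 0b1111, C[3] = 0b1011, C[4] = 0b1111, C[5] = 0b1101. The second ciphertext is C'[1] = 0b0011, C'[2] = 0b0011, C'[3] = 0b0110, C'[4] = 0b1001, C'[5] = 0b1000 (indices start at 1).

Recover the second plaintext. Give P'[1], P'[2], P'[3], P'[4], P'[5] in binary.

P'[1] = 0b1100, P'[2] = 0b1101, P'[3] = 0b1111, P'[4] = 0b0001, P'[5] = 0b0011

In CTR with a reused counter, both messages share the same keystream S_i, so C_i ⊕ C'_i = P_i ⊕ P'_i and thus P'_i = P_i ⊕ C_i ⊕ C'_i.
P'[1]: 0b1110 ⊕ 0b0001 ⊕ 0b0011 = 0b1100.
P'[2]: 0b0001 ⊕ 0b1111 ⊕ 0b0011 = 0b1101.
P'[3]: 0b0010 ⊕ 0b1011 ⊕ 0b0110 = 0b1111.
P'[4]: 0b0111 ⊕ 0b1111 ⊕ 0b1001 = 0b0001.
P'[5]: 0b0110 ⊕ 0b1101 ⊕ 0b1000 = 0b0011.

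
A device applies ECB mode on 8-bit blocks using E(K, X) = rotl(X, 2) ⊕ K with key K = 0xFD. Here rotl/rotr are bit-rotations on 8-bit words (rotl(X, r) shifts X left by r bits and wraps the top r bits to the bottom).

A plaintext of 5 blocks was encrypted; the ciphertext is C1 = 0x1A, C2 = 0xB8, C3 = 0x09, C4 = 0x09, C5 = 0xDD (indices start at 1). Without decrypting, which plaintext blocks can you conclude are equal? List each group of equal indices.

ECB encrypts each block independently with the same key, so equal ciphertext blocks imply equal plaintext blocks.
C3 = C4 = 0x09, so P3 = P4.

P3 = P4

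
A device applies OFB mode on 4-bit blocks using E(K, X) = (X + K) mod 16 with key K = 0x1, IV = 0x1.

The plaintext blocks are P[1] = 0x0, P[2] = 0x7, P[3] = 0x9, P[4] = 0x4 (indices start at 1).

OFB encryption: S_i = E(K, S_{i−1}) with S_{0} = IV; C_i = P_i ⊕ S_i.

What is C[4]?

C[4] = 0x1

C[1]: S = E(K, 0x1) = 0x2; 0x0 ⊕ 0x2 = 0x2.
C[2]: S = E(K, 0x2) = 0x3; 0x7 ⊕ 0x3 = 0x4.
C[3]: S = E(K, 0x3) = 0x4; 0x9 ⊕ 0x4 = 0xD.
C[4]: S = E(K, 0x4) = 0x5; 0x4 ⊕ 0x5 = 0x1.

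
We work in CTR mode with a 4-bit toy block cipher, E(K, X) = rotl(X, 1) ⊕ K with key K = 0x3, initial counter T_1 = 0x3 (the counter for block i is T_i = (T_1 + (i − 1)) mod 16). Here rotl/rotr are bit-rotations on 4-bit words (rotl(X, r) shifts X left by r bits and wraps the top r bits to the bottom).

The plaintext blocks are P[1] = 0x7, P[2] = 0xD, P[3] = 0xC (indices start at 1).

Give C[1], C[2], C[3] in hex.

CTR encryption: S_i = E(K, T_i) where T_i is the counter for block i; C_i = P_i ⊕ S_i.
C[1]: T = 0x3, S = E(K, T) = 0x5; 0x7 ⊕ 0x5 = 0x2.
C[2]: T = 0x4, S = E(K, T) = 0xB; 0xD ⊕ 0xB = 0x6.
C[3]: T = 0x5, S = E(K, T) = 0x9; 0xC ⊕ 0x9 = 0x5.

C[1] = 0x2, C[2] = 0x6, C[3] = 0x5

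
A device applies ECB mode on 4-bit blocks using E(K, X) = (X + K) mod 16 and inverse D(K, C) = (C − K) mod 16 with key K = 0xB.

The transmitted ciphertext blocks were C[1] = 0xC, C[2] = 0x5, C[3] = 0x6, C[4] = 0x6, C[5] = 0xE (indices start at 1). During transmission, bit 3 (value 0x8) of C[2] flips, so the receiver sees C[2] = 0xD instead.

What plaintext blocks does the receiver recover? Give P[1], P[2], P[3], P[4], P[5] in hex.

ECB decryption: P_i = D(K, C_i).
Only C[2] changed, to 0xD. In ECB, a change in C_i affects only P_i. Decrypting the received ciphertext:
P[1]: D(K, 0xC) = 0x1.
P[2]: D(K, 0xD) = 0x2.
P[3]: D(K, 0x6) = 0xB.
P[4]: D(K, 0x6) = 0xB.
P[5]: D(K, 0xE) = 0x3.
Blocks that differ from the original plaintext: P[2].

P[1] = 0x1, P[2] = 0x2, P[3] = 0xB, P[4] = 0xB, P[5] = 0x3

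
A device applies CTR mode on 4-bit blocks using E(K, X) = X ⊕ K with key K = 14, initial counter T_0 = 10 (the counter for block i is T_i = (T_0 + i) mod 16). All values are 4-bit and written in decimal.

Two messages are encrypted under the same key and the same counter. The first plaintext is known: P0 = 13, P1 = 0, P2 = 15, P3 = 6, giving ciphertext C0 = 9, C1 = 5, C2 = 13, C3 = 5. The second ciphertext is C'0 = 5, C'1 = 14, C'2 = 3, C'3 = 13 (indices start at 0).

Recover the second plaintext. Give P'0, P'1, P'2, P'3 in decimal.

In CTR with a reused counter, both messages share the same keystream S_i, so C_i ⊕ C'_i = P_i ⊕ P'_i and thus P'_i = P_i ⊕ C_i ⊕ C'_i.
P'0: 13 ⊕ 9 ⊕ 5 = 1.
P'1: 0 ⊕ 5 ⊕ 14 = 11.
P'2: 15 ⊕ 13 ⊕ 3 = 1.
P'3: 6 ⊕ 5 ⊕ 13 = 14.

P'0 = 1, P'1 = 11, P'2 = 1, P'3 = 14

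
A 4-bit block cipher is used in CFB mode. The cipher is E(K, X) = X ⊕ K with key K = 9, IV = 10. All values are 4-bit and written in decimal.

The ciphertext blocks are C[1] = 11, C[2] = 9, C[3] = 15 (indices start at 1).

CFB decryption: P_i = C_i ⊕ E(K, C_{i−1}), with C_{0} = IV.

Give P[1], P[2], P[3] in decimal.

P[1] = 8, P[2] = 11, P[3] = 15

P[1]: E(K, 10) = 3; 11 ⊕ 3 = 8.
P[2]: E(K, 11) = 2; 9 ⊕ 2 = 11.
P[3]: E(K, 9) = 0; 15 ⊕ 0 = 15.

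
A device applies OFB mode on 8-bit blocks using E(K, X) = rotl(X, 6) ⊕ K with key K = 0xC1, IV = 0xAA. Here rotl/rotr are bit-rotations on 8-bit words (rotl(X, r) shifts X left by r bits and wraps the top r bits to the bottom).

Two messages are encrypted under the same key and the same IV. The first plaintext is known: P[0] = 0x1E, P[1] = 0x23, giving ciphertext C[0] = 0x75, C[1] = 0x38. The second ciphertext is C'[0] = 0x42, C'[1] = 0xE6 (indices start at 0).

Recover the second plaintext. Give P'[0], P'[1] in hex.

In OFB with a reused IV, both messages share the same keystream S_i, so C_i ⊕ C'_i = P_i ⊕ P'_i and thus P'_i = P_i ⊕ C_i ⊕ C'_i.
P'[0]: 0x1E ⊕ 0x75 ⊕ 0x42 = 0x29.
P'[1]: 0x23 ⊕ 0x38 ⊕ 0xE6 = 0xFD.

P'[0] = 0x29, P'[1] = 0xFD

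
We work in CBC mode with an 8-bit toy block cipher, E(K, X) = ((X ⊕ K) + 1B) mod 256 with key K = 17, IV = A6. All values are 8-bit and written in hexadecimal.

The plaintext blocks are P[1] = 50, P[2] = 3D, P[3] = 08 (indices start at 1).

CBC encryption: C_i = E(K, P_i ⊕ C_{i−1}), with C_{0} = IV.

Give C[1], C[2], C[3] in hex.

C[1] = FC, C[2] = F1, C[3] = 09

C[1]: P[1] ⊕ A6 = F6; E(K, F6) = FC.
C[2]: P[2] ⊕ FC = C1; E(K, C1) = F1.
C[3]: P[3] ⊕ F1 = F9; E(K, F9) = 09.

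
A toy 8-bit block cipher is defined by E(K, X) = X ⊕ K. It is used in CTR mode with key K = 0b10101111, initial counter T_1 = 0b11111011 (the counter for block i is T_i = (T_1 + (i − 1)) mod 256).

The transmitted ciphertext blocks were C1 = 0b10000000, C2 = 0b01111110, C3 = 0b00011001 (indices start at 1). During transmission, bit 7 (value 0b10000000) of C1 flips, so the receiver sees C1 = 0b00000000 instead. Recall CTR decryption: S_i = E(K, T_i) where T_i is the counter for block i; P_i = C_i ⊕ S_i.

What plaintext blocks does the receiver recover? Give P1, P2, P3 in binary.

Only C1 changed, to 0b00000000. In CTR, a change in C_i flips the same bit in P_i only; the keystream is unaffected. Decrypting the received ciphertext:
P1: T = 0b11111011, S = E(K, T) = 0b01010100; 0b00000000 ⊕ 0b01010100 = 0b01010100.
P2: T = 0b11111100, S = E(K, T) = 0b01010011; 0b01111110 ⊕ 0b01010011 = 0b00101101.
P3: T = 0b11111101, S = E(K, T) = 0b01010010; 0b00011001 ⊕ 0b01010010 = 0b01001011.
Blocks that differ from the original plaintext: P1.

P1 = 0b01010100, P2 = 0b00101101, P3 = 0b01001011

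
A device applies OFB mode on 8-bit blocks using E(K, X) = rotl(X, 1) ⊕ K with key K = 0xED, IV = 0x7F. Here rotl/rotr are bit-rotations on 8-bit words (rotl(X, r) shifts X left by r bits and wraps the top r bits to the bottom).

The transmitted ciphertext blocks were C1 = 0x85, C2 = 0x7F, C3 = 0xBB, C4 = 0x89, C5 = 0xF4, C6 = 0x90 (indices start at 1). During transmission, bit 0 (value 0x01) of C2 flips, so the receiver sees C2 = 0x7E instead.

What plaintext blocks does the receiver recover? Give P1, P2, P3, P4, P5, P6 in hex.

OFB decryption: S_i = E(K, S_{i−1}) with S_{0} = IV; P_i = C_i ⊕ S_i.
Only C2 changed, to 0x7E. In OFB, a change in C_i flips the same bit in P_i only; the keystream is unaffected. Decrypting the received ciphertext:
P1: S = E(K, 0x7F) = 0x13; 0x85 ⊕ 0x13 = 0x96.
P2: S = E(K, 0x13) = 0xCB; 0x7E ⊕ 0xCB = 0xB5.
P3: S = E(K, 0xCB) = 0x7A; 0xBB ⊕ 0x7A = 0xC1.
P4: S = E(K, 0x7A) = 0x19; 0x89 ⊕ 0x19 = 0x90.
P5: S = E(K, 0x19) = 0xDF; 0xF4 ⊕ 0xDF = 0x2B.
P6: S = E(K, 0xDF) = 0x52; 0x90 ⊕ 0x52 = 0xC2.
Blocks that differ from the original plaintext: P2.

P1 = 0x96, P2 = 0xB5, P3 = 0xC1, P4 = 0x90, P5 = 0x2B, P6 = 0xC2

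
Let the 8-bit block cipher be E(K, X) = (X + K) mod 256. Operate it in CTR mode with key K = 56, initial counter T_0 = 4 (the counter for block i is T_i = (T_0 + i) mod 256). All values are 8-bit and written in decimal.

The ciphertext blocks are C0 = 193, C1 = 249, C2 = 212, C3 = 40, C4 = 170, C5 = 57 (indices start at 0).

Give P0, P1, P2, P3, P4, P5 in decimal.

P0 = 253, P1 = 196, P2 = 234, P3 = 23, P4 = 234, P5 = 120

CTR decryption: S_i = E(K, T_i) where T_i is the counter for block i; P_i = C_i ⊕ S_i.
P0: T = 4, S = E(K, T) = 60; 193 ⊕ 60 = 253.
P1: T = 5, S = E(K, T) = 61; 249 ⊕ 61 = 196.
P2: T = 6, S = E(K, T) = 62; 212 ⊕ 62 = 234.
P3: T = 7, S = E(K, T) = 63; 40 ⊕ 63 = 23.
P4: T = 8, S = E(K, T) = 64; 170 ⊕ 64 = 234.
P5: T = 9, S = E(K, T) = 65; 57 ⊕ 65 = 120.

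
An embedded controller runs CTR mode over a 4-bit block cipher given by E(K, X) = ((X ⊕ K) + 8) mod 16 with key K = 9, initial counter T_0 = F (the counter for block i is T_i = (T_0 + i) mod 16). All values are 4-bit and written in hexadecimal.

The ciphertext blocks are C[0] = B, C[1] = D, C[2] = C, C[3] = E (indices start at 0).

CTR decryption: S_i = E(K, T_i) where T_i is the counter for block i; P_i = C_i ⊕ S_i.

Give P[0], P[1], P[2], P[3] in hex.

P[0]: T = F, S = E(K, T) = E; B ⊕ E = 5.
P[1]: T = 0, S = E(K, T) = 1; D ⊕ 1 = C.
P[2]: T = 1, S = E(K, T) = 0; C ⊕ 0 = C.
P[3]: T = 2, S = E(K, T) = 3; E ⊕ 3 = D.

P[0] = 5, P[1] = C, P[2] = C, P[3] = D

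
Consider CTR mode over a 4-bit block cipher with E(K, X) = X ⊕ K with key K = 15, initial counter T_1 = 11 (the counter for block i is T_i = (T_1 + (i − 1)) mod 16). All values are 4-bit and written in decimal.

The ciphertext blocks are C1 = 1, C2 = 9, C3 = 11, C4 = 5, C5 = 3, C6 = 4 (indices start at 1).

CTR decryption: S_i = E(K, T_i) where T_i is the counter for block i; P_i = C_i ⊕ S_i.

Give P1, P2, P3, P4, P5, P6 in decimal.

P1 = 5, P2 = 10, P3 = 9, P4 = 4, P5 = 3, P6 = 11

P1: T = 11, S = E(K, T) = 4; 1 ⊕ 4 = 5.
P2: T = 12, S = E(K, T) = 3; 9 ⊕ 3 = 10.
P3: T = 13, S = E(K, T) = 2; 11 ⊕ 2 = 9.
P4: T = 14, S = E(K, T) = 1; 5 ⊕ 1 = 4.
P5: T = 15, S = E(K, T) = 0; 3 ⊕ 0 = 3.
P6: T = 0, S = E(K, T) = 15; 4 ⊕ 15 = 11.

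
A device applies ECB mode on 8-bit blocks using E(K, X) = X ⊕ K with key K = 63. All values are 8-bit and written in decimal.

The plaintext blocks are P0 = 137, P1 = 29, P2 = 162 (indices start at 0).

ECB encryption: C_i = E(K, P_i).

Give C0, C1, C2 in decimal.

C0 = 182, C1 = 34, C2 = 157

C0: E(K, 137) = 182.
C1: E(K, 29) = 34.
C2: E(K, 162) = 157.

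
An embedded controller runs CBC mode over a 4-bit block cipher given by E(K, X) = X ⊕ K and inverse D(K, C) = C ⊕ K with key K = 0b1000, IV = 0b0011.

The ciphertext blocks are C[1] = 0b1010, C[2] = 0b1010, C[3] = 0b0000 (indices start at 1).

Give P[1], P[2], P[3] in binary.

P[1] = 0b0001, P[2] = 0b1000, P[3] = 0b0010

CBC decryption: P_i = D(K, C_i) ⊕ C_{i−1}, with C_{0} = IV.
P[1]: D(K, 0b1010) = 0b0010; 0b0010 ⊕ 0b0011 = 0b0001.
P[2]: D(K, 0b1010) = 0b0010; 0b0010 ⊕ 0b1010 = 0b1000.
P[3]: D(K, 0b0000) = 0b1000; 0b1000 ⊕ 0b1010 = 0b0010.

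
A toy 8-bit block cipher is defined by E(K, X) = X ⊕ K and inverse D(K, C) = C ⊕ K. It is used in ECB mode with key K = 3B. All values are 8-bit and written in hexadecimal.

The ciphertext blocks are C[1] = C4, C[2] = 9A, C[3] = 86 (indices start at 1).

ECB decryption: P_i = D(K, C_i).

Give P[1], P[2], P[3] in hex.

P[1] = FF, P[2] = A1, P[3] = BD

P[1]: D(K, C4) = FF.
P[2]: D(K, 9A) = A1.
P[3]: D(K, 86) = BD.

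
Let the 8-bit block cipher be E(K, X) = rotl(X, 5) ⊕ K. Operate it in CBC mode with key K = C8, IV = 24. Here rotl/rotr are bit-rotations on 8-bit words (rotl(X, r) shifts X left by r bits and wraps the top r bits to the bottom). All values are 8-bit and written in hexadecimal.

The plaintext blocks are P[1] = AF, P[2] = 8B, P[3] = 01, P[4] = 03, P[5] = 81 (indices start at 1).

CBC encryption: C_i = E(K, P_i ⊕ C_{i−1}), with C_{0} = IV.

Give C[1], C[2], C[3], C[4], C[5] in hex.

C[1]: P[1] ⊕ 24 = 8B; E(K, 8B) = B9.
C[2]: P[2] ⊕ B9 = 32; E(K, 32) = 8E.
C[3]: P[3] ⊕ 8E = 8F; E(K, 8F) = 39.
C[4]: P[4] ⊕ 39 = 3A; E(K, 3A) = 8F.
C[5]: P[5] ⊕ 8F = 0E; E(K, 0E) = 09.

C[1] = B9, C[2] = 8E, C[3] = 39, C[4] = 8F, C[5] = 09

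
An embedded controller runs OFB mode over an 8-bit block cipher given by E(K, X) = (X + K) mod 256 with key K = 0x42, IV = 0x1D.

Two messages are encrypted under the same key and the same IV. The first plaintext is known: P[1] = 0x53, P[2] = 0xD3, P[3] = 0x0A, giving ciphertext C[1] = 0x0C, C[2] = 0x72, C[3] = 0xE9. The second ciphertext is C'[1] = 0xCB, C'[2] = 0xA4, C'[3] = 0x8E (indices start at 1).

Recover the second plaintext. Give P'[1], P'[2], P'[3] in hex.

In OFB with a reused IV, both messages share the same keystream S_i, so C_i ⊕ C'_i = P_i ⊕ P'_i and thus P'_i = P_i ⊕ C_i ⊕ C'_i.
P'[1]: 0x53 ⊕ 0x0C ⊕ 0xCB = 0x94.
P'[2]: 0xD3 ⊕ 0x72 ⊕ 0xA4 = 0x05.
P'[3]: 0x0A ⊕ 0xE9 ⊕ 0x8E = 0x6D.

P'[1] = 0x94, P'[2] = 0x05, P'[3] = 0x6D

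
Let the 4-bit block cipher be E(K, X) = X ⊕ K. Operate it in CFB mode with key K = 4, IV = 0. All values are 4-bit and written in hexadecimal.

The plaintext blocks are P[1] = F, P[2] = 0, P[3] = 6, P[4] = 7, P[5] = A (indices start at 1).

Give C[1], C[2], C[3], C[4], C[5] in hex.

C[1] = B, C[2] = F, C[3] = D, C[4] = E, C[5] = 0

CFB encryption: C_i = P_i ⊕ E(K, C_{i−1}), with C_{0} = IV.
C[1]: E(K, 0) = 4; F ⊕ 4 = B.
C[2]: E(K, B) = F; 0 ⊕ F = F.
C[3]: E(K, F) = B; 6 ⊕ B = D.
C[4]: E(K, D) = 9; 7 ⊕ 9 = E.
C[5]: E(K, E) = A; A ⊕ A = 0.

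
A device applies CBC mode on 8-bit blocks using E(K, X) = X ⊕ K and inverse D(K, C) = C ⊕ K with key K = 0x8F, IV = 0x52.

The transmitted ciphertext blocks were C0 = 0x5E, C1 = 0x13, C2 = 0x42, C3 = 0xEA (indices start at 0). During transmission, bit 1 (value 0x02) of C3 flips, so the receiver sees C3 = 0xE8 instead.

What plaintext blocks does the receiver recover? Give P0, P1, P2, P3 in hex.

CBC decryption: P_i = D(K, C_i) ⊕ C_{i−1}, with C_{−1} = IV.
Only C3 changed, to 0xE8. In CBC, a change in C_i garbles P_i and flips the same bit in P_{i+1}. Decrypting the received ciphertext:
P0: D(K, 0x5E) = 0xD1; 0xD1 ⊕ 0x52 = 0x83.
P1: D(K, 0x13) = 0x9C; 0x9C ⊕ 0x5E = 0xC2.
P2: D(K, 0x42) = 0xCD; 0xCD ⊕ 0x13 = 0xDE.
P3: D(K, 0xE8) = 0x67; 0x67 ⊕ 0x42 = 0x25.
Blocks that differ from the original plaintext: P3.

P0 = 0x83, P1 = 0xC2, P2 = 0xDE, P3 = 0x25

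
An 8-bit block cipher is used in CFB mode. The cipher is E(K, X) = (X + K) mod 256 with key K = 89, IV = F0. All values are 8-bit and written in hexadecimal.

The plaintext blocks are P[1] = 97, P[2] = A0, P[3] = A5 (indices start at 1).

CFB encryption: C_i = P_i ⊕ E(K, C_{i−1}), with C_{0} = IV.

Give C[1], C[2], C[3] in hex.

C[1] = EE, C[2] = D7, C[3] = C5

C[1]: E(K, F0) = 79; 97 ⊕ 79 = EE.
C[2]: E(K, EE) = 77; A0 ⊕ 77 = D7.
C[3]: E(K, D7) = 60; A5 ⊕ 60 = C5.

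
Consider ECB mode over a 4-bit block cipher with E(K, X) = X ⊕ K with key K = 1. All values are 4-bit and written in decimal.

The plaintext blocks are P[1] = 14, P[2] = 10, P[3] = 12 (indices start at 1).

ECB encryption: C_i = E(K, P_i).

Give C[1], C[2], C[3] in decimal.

C[1]: E(K, 14) = 15.
C[2]: E(K, 10) = 11.
C[3]: E(K, 12) = 13.

C[1] = 15, C[2] = 11, C[3] = 13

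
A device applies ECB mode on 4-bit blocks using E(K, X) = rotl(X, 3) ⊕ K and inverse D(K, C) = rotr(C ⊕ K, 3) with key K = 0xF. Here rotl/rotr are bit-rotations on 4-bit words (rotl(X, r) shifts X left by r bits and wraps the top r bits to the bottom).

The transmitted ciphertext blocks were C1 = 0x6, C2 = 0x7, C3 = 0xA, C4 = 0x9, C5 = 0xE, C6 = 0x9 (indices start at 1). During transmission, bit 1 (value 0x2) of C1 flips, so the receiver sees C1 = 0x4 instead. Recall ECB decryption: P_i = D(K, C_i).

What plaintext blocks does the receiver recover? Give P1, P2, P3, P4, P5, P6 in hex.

Only C1 changed, to 0x4. In ECB, a change in C_i affects only P_i. Decrypting the received ciphertext:
P1: D(K, 0x4) = 0x7.
P2: D(K, 0x7) = 0x1.
P3: D(K, 0xA) = 0xA.
P4: D(K, 0x9) = 0xC.
P5: D(K, 0xE) = 0x2.
P6: D(K, 0x9) = 0xC.
Blocks that differ from the original plaintext: P1.

P1 = 0x7, P2 = 0x1, P3 = 0xA, P4 = 0xC, P5 = 0x2, P6 = 0xC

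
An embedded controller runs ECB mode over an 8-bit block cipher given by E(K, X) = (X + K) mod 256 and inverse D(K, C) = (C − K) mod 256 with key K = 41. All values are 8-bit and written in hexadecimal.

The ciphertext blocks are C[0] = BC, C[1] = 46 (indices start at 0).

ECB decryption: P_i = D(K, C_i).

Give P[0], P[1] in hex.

P[0]: D(K, BC) = 7B.
P[1]: D(K, 46) = 05.

P[0] = 7B, P[1] = 05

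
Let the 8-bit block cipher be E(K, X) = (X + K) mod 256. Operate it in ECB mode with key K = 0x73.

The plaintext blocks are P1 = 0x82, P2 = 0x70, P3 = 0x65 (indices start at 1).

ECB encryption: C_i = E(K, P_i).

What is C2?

C2: E(K, 0x70) = 0xE3.

C2 = 0xE3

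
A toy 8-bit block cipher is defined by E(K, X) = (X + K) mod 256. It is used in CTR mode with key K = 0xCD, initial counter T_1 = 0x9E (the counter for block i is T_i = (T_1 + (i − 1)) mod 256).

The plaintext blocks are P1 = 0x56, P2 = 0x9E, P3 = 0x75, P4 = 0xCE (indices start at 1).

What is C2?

C2 = 0xF2

CTR encryption: S_i = E(K, T_i) where T_i is the counter for block i; C_i = P_i ⊕ S_i.
C1: T = 0x9E, S = E(K, T) = 0x6B; 0x56 ⊕ 0x6B = 0x3D.
C2: T = 0x9F, S = E(K, T) = 0x6C; 0x9E ⊕ 0x6C = 0xF2.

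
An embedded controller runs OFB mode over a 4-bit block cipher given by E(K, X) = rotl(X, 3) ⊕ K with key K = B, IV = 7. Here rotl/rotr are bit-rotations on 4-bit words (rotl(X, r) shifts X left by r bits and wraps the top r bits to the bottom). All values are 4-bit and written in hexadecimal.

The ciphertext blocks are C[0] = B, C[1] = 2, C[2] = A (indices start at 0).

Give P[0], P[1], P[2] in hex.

P[0] = B, P[1] = 9, P[2] = C

OFB decryption: S_i = E(K, S_{i−1}) with S_{−1} = IV; P_i = C_i ⊕ S_i.
P[0]: S = E(K, 7) = 0; B ⊕ 0 = B.
P[1]: S = E(K, 0) = B; 2 ⊕ B = 9.
P[2]: S = E(K, B) = 6; A ⊕ 6 = C.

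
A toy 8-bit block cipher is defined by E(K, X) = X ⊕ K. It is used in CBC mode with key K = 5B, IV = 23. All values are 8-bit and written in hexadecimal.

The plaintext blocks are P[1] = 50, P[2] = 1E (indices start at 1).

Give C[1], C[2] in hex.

CBC encryption: C_i = E(K, P_i ⊕ C_{i−1}), with C_{0} = IV.
C[1]: P[1] ⊕ 23 = 73; E(K, 73) = 28.
C[2]: P[2] ⊕ 28 = 36; E(K, 36) = 6D.

C[1] = 28, C[2] = 6D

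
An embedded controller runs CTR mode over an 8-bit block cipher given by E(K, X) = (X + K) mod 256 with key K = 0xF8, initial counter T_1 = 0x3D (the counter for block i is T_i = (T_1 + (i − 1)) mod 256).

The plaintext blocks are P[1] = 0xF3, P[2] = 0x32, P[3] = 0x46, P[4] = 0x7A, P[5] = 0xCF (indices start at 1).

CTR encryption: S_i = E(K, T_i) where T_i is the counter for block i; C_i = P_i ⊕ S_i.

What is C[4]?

C[4] = 0x42

C[1]: T = 0x3D, S = E(K, T) = 0x35; 0xF3 ⊕ 0x35 = 0xC6.
C[2]: T = 0x3E, S = E(K, T) = 0x36; 0x32 ⊕ 0x36 = 0x04.
C[3]: T = 0x3F, S = E(K, T) = 0x37; 0x46 ⊕ 0x37 = 0x71.
C[4]: T = 0x40, S = E(K, T) = 0x38; 0x7A ⊕ 0x38 = 0x42.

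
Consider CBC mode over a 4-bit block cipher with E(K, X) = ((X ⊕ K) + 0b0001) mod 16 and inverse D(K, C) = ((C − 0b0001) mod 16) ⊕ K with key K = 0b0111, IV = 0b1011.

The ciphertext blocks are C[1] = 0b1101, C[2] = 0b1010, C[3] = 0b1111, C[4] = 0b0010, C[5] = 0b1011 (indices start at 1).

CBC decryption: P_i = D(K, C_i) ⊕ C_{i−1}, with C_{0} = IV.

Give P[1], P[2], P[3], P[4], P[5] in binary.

P[1] = 0b0000, P[2] = 0b0011, P[3] = 0b0011, P[4] = 0b1001, P[5] = 0b1111

P[1]: D(K, 0b1101) = 0b1011; 0b1011 ⊕ 0b1011 = 0b0000.
P[2]: D(K, 0b1010) = 0b1110; 0b1110 ⊕ 0b1101 = 0b0011.
P[3]: D(K, 0b1111) = 0b1001; 0b1001 ⊕ 0b1010 = 0b0011.
P[4]: D(K, 0b0010) = 0b0110; 0b0110 ⊕ 0b1111 = 0b1001.
P[5]: D(K, 0b1011) = 0b1101; 0b1101 ⊕ 0b0010 = 0b1111.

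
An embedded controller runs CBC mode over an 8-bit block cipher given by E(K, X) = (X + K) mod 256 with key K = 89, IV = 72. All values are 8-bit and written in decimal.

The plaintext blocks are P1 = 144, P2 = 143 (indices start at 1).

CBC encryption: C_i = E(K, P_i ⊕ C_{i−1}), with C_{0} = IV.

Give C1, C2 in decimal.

C1: P1 ⊕ 72 = 216; E(K, 216) = 49.
C2: P2 ⊕ 49 = 190; E(K, 190) = 23.

C1 = 49, C2 = 23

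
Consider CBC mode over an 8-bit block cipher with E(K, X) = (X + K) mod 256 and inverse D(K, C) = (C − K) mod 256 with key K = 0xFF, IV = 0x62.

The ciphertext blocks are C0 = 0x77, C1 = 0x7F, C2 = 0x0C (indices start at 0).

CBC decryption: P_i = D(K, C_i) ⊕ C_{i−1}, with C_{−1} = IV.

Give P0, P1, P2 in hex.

P0 = 0x1A, P1 = 0xF7, P2 = 0x72

P0: D(K, 0x77) = 0x78; 0x78 ⊕ 0x62 = 0x1A.
P1: D(K, 0x7F) = 0x80; 0x80 ⊕ 0x77 = 0xF7.
P2: D(K, 0x0C) = 0x0D; 0x0D ⊕ 0x7F = 0x72.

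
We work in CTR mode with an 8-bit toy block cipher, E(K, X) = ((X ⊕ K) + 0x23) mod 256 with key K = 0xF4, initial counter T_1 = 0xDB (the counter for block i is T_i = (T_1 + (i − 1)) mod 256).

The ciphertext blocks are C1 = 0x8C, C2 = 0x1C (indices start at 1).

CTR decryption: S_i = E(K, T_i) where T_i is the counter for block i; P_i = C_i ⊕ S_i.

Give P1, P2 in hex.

P1: T = 0xDB, S = E(K, T) = 0x52; 0x8C ⊕ 0x52 = 0xDE.
P2: T = 0xDC, S = E(K, T) = 0x4B; 0x1C ⊕ 0x4B = 0x57.

P1 = 0xDE, P2 = 0x57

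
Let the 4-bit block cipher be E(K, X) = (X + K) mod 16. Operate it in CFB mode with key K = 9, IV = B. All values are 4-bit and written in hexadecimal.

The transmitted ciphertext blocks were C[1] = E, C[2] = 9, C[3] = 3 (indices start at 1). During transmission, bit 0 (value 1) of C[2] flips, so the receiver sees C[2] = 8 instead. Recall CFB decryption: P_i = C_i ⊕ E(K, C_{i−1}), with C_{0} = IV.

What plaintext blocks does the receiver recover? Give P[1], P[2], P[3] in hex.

P[1] = A, P[2] = F, P[3] = 2

Only C[2] changed, to 8. In CFB, a change in C_i flips the same bit in P_i and garbles P_{i+1}. Decrypting the received ciphertext:
P[1]: E(K, B) = 4; E ⊕ 4 = A.
P[2]: E(K, E) = 7; 8 ⊕ 7 = F.
P[3]: E(K, 8) = 1; 3 ⊕ 1 = 2.
Blocks that differ from the original plaintext: P[2], P[3].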